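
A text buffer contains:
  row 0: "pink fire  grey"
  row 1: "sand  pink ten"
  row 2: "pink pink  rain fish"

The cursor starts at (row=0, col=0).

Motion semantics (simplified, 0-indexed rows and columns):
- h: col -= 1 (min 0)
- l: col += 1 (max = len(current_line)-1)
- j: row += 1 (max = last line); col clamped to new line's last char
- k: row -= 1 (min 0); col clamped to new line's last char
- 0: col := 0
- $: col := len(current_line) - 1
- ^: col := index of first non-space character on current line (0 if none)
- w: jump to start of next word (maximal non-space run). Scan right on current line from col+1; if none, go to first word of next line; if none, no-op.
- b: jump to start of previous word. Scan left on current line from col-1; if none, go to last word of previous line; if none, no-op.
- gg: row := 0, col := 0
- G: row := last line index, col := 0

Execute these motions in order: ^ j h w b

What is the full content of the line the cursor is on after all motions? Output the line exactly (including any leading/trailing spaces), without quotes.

After 1 (^): row=0 col=0 char='p'
After 2 (j): row=1 col=0 char='s'
After 3 (h): row=1 col=0 char='s'
After 4 (w): row=1 col=6 char='p'
After 5 (b): row=1 col=0 char='s'

Answer: sand  pink ten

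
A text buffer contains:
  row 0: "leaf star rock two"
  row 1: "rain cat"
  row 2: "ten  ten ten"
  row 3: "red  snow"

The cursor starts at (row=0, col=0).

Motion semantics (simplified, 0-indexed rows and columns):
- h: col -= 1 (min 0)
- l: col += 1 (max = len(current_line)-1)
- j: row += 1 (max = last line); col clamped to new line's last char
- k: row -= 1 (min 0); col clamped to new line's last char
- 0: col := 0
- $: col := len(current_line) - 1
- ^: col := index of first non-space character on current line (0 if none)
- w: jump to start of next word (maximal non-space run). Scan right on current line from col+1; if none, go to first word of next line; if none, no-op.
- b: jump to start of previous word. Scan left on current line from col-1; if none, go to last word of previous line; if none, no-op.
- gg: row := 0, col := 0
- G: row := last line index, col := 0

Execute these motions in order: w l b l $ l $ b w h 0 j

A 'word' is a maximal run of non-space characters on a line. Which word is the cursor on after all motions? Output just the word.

Answer: ten

Derivation:
After 1 (w): row=0 col=5 char='s'
After 2 (l): row=0 col=6 char='t'
After 3 (b): row=0 col=5 char='s'
After 4 (l): row=0 col=6 char='t'
After 5 ($): row=0 col=17 char='o'
After 6 (l): row=0 col=17 char='o'
After 7 ($): row=0 col=17 char='o'
After 8 (b): row=0 col=15 char='t'
After 9 (w): row=1 col=0 char='r'
After 10 (h): row=1 col=0 char='r'
After 11 (0): row=1 col=0 char='r'
After 12 (j): row=2 col=0 char='t'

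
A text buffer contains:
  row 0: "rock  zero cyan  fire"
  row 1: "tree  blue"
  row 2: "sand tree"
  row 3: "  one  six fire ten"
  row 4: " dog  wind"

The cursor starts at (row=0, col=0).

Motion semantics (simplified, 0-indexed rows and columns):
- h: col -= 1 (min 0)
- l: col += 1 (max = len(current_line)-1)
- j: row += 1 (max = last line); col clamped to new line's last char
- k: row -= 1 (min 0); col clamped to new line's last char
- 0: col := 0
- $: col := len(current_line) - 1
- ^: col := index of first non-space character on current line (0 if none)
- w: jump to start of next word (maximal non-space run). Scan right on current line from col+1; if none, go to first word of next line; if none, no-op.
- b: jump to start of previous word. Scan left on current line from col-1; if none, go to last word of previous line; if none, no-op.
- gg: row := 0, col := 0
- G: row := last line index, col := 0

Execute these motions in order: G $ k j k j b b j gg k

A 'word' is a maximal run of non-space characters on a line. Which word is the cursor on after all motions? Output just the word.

After 1 (G): row=4 col=0 char='_'
After 2 ($): row=4 col=9 char='d'
After 3 (k): row=3 col=9 char='x'
After 4 (j): row=4 col=9 char='d'
After 5 (k): row=3 col=9 char='x'
After 6 (j): row=4 col=9 char='d'
After 7 (b): row=4 col=6 char='w'
After 8 (b): row=4 col=1 char='d'
After 9 (j): row=4 col=1 char='d'
After 10 (gg): row=0 col=0 char='r'
After 11 (k): row=0 col=0 char='r'

Answer: rock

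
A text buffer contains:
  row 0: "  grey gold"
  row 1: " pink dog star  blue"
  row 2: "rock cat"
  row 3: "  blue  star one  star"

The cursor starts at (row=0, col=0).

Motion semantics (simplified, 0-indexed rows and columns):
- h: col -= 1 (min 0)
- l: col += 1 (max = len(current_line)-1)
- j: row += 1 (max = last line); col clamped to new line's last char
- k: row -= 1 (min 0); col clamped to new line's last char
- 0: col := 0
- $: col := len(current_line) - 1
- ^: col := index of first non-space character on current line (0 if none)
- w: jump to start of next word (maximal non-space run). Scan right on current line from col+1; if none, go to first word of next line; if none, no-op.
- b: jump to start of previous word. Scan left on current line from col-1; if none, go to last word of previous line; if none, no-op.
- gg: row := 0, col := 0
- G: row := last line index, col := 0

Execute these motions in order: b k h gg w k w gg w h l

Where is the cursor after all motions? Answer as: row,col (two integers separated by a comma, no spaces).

After 1 (b): row=0 col=0 char='_'
After 2 (k): row=0 col=0 char='_'
After 3 (h): row=0 col=0 char='_'
After 4 (gg): row=0 col=0 char='_'
After 5 (w): row=0 col=2 char='g'
After 6 (k): row=0 col=2 char='g'
After 7 (w): row=0 col=7 char='g'
After 8 (gg): row=0 col=0 char='_'
After 9 (w): row=0 col=2 char='g'
After 10 (h): row=0 col=1 char='_'
After 11 (l): row=0 col=2 char='g'

Answer: 0,2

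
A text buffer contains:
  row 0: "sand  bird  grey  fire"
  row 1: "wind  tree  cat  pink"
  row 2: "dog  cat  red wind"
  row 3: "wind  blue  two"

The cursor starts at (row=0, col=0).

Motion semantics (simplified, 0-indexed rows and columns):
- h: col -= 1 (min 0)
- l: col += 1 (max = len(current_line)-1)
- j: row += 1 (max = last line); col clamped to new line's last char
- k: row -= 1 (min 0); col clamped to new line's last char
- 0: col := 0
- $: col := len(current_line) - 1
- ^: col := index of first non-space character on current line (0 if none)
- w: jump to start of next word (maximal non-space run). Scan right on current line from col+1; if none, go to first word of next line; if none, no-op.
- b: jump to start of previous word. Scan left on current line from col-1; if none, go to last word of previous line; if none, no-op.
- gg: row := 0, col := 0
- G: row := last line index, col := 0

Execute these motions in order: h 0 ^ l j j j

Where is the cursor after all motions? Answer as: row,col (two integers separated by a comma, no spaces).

Answer: 3,1

Derivation:
After 1 (h): row=0 col=0 char='s'
After 2 (0): row=0 col=0 char='s'
After 3 (^): row=0 col=0 char='s'
After 4 (l): row=0 col=1 char='a'
After 5 (j): row=1 col=1 char='i'
After 6 (j): row=2 col=1 char='o'
After 7 (j): row=3 col=1 char='i'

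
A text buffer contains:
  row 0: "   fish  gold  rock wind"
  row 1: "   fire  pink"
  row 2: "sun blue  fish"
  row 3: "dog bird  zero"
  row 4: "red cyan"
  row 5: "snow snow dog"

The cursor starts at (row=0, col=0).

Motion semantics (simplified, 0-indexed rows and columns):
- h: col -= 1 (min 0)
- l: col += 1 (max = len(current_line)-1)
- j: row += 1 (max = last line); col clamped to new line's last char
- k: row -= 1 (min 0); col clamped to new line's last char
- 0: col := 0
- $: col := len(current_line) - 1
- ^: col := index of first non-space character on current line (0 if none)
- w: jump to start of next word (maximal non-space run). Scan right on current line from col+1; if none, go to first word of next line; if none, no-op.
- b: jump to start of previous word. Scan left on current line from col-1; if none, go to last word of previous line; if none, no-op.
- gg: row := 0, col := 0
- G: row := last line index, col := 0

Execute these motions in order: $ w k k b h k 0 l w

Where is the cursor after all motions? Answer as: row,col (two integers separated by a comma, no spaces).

Answer: 0,3

Derivation:
After 1 ($): row=0 col=23 char='d'
After 2 (w): row=1 col=3 char='f'
After 3 (k): row=0 col=3 char='f'
After 4 (k): row=0 col=3 char='f'
After 5 (b): row=0 col=3 char='f'
After 6 (h): row=0 col=2 char='_'
After 7 (k): row=0 col=2 char='_'
After 8 (0): row=0 col=0 char='_'
After 9 (l): row=0 col=1 char='_'
After 10 (w): row=0 col=3 char='f'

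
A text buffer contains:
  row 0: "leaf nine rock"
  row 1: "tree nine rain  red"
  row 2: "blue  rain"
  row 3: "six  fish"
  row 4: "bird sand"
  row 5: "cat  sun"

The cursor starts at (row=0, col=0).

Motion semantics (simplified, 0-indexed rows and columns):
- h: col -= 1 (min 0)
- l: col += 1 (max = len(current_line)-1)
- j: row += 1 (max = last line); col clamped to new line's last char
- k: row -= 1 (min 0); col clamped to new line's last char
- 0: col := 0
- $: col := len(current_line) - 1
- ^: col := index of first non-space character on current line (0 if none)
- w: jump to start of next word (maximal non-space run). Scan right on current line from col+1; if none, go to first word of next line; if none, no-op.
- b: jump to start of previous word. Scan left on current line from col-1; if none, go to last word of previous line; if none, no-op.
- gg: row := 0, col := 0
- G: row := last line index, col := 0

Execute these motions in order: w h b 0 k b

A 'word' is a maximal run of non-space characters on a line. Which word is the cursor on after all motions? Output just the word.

Answer: leaf

Derivation:
After 1 (w): row=0 col=5 char='n'
After 2 (h): row=0 col=4 char='_'
After 3 (b): row=0 col=0 char='l'
After 4 (0): row=0 col=0 char='l'
After 5 (k): row=0 col=0 char='l'
After 6 (b): row=0 col=0 char='l'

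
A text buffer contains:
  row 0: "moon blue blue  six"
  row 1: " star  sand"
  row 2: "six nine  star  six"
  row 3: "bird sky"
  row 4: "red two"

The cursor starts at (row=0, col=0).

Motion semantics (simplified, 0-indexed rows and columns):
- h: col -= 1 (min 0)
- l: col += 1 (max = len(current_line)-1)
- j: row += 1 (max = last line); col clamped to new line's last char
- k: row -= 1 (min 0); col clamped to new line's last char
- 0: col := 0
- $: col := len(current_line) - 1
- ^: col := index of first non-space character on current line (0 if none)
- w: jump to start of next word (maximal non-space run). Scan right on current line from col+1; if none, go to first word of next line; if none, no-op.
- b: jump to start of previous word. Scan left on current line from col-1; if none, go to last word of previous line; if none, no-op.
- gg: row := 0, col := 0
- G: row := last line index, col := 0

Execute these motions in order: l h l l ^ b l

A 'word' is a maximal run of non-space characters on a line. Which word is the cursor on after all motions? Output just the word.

Answer: moon

Derivation:
After 1 (l): row=0 col=1 char='o'
After 2 (h): row=0 col=0 char='m'
After 3 (l): row=0 col=1 char='o'
After 4 (l): row=0 col=2 char='o'
After 5 (^): row=0 col=0 char='m'
After 6 (b): row=0 col=0 char='m'
After 7 (l): row=0 col=1 char='o'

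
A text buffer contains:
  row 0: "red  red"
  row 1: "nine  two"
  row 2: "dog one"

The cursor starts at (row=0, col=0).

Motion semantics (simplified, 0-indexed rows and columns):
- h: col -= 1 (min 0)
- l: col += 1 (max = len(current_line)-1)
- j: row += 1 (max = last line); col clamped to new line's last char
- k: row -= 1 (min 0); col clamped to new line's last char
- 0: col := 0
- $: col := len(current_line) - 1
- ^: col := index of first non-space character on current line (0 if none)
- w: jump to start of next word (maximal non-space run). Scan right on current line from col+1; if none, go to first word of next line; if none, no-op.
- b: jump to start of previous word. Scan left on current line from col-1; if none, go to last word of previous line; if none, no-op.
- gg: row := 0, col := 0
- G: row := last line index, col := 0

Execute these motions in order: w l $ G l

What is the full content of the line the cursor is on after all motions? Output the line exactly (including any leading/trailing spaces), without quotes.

After 1 (w): row=0 col=5 char='r'
After 2 (l): row=0 col=6 char='e'
After 3 ($): row=0 col=7 char='d'
After 4 (G): row=2 col=0 char='d'
After 5 (l): row=2 col=1 char='o'

Answer: dog one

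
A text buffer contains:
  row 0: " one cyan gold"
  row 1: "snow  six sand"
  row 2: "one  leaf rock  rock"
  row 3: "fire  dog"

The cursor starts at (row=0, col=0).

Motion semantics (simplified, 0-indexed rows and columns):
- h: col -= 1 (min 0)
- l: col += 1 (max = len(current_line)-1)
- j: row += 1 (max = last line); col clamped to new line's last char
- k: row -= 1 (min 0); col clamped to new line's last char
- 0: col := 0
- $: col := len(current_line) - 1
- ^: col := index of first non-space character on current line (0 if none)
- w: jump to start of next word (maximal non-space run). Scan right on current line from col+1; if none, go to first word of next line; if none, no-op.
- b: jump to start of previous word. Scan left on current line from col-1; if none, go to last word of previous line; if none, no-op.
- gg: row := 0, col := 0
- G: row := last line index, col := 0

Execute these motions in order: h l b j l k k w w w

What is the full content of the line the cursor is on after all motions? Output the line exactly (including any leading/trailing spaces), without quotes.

Answer: snow  six sand

Derivation:
After 1 (h): row=0 col=0 char='_'
After 2 (l): row=0 col=1 char='o'
After 3 (b): row=0 col=1 char='o'
After 4 (j): row=1 col=1 char='n'
After 5 (l): row=1 col=2 char='o'
After 6 (k): row=0 col=2 char='n'
After 7 (k): row=0 col=2 char='n'
After 8 (w): row=0 col=5 char='c'
After 9 (w): row=0 col=10 char='g'
After 10 (w): row=1 col=0 char='s'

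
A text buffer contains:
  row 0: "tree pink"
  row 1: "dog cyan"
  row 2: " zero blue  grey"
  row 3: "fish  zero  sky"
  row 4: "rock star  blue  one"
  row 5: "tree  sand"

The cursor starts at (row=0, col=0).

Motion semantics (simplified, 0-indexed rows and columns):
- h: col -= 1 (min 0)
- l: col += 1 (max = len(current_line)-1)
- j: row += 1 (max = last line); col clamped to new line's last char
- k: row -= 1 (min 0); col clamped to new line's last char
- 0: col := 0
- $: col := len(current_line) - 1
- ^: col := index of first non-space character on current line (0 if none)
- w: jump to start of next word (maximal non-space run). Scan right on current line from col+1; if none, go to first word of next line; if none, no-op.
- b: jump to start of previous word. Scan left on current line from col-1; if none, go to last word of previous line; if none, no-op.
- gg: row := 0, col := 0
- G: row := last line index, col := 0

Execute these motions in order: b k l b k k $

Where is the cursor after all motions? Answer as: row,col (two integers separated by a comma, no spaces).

After 1 (b): row=0 col=0 char='t'
After 2 (k): row=0 col=0 char='t'
After 3 (l): row=0 col=1 char='r'
After 4 (b): row=0 col=0 char='t'
After 5 (k): row=0 col=0 char='t'
After 6 (k): row=0 col=0 char='t'
After 7 ($): row=0 col=8 char='k'

Answer: 0,8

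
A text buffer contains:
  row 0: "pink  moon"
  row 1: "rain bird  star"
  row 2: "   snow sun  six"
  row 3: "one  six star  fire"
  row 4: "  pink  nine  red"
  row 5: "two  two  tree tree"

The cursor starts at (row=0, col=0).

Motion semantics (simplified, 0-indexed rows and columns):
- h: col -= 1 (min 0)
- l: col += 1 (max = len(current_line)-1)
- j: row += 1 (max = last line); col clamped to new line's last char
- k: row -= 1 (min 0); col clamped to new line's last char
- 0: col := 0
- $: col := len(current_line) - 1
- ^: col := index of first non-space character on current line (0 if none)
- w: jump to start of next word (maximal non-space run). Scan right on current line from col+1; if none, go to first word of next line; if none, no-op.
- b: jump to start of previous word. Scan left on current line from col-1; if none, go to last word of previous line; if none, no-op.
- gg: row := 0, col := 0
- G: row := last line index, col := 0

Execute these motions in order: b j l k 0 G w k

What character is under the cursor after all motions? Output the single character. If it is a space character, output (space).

After 1 (b): row=0 col=0 char='p'
After 2 (j): row=1 col=0 char='r'
After 3 (l): row=1 col=1 char='a'
After 4 (k): row=0 col=1 char='i'
After 5 (0): row=0 col=0 char='p'
After 6 (G): row=5 col=0 char='t'
After 7 (w): row=5 col=5 char='t'
After 8 (k): row=4 col=5 char='k'

Answer: k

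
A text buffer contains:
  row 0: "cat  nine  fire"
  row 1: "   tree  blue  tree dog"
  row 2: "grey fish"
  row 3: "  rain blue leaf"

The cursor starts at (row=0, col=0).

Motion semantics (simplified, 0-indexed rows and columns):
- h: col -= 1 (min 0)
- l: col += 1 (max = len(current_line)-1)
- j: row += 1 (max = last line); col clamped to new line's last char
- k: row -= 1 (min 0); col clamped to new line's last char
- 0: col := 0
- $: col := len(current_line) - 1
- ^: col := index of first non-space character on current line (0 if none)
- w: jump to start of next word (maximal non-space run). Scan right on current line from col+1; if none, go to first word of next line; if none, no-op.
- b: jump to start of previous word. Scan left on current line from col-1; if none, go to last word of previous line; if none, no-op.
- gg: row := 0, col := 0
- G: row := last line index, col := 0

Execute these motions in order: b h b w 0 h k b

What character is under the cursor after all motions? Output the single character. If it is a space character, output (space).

Answer: c

Derivation:
After 1 (b): row=0 col=0 char='c'
After 2 (h): row=0 col=0 char='c'
After 3 (b): row=0 col=0 char='c'
After 4 (w): row=0 col=5 char='n'
After 5 (0): row=0 col=0 char='c'
After 6 (h): row=0 col=0 char='c'
After 7 (k): row=0 col=0 char='c'
After 8 (b): row=0 col=0 char='c'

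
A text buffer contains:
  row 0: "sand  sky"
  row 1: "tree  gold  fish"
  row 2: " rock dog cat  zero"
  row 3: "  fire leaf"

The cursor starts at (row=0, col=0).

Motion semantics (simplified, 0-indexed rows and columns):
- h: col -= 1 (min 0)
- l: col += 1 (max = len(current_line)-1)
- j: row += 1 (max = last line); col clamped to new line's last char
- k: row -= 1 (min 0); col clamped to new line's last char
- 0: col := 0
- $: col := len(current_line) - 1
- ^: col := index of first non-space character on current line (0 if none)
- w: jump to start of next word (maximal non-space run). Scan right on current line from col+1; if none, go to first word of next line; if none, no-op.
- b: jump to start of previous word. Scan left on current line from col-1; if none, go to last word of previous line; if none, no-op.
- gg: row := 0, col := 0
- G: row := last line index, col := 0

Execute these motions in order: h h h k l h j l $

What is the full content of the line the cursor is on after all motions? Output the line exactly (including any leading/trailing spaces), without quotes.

After 1 (h): row=0 col=0 char='s'
After 2 (h): row=0 col=0 char='s'
After 3 (h): row=0 col=0 char='s'
After 4 (k): row=0 col=0 char='s'
After 5 (l): row=0 col=1 char='a'
After 6 (h): row=0 col=0 char='s'
After 7 (j): row=1 col=0 char='t'
After 8 (l): row=1 col=1 char='r'
After 9 ($): row=1 col=15 char='h'

Answer: tree  gold  fish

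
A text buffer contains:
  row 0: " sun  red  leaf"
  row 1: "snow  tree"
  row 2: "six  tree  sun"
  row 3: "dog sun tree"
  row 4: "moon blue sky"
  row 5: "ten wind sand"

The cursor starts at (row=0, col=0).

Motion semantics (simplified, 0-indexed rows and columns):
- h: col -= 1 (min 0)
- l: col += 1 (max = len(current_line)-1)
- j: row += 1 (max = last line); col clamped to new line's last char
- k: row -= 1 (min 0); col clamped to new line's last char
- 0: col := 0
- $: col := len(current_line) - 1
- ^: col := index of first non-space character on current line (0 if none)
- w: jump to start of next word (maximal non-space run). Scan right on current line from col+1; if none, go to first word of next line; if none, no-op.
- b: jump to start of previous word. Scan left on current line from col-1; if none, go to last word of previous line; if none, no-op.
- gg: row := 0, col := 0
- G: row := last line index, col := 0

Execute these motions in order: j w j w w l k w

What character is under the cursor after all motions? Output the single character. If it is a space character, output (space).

Answer: t

Derivation:
After 1 (j): row=1 col=0 char='s'
After 2 (w): row=1 col=6 char='t'
After 3 (j): row=2 col=6 char='r'
After 4 (w): row=2 col=11 char='s'
After 5 (w): row=3 col=0 char='d'
After 6 (l): row=3 col=1 char='o'
After 7 (k): row=2 col=1 char='i'
After 8 (w): row=2 col=5 char='t'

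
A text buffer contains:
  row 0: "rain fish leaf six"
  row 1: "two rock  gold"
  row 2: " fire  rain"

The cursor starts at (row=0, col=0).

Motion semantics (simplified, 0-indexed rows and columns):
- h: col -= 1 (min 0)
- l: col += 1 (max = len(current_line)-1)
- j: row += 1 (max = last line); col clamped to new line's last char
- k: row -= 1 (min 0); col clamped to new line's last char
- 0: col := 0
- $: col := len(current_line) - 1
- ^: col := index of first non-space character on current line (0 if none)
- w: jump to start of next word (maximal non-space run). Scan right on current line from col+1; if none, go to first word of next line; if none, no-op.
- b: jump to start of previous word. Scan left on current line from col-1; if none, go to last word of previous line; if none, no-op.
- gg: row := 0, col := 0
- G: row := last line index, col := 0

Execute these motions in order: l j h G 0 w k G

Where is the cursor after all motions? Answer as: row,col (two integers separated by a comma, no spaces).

After 1 (l): row=0 col=1 char='a'
After 2 (j): row=1 col=1 char='w'
After 3 (h): row=1 col=0 char='t'
After 4 (G): row=2 col=0 char='_'
After 5 (0): row=2 col=0 char='_'
After 6 (w): row=2 col=1 char='f'
After 7 (k): row=1 col=1 char='w'
After 8 (G): row=2 col=0 char='_'

Answer: 2,0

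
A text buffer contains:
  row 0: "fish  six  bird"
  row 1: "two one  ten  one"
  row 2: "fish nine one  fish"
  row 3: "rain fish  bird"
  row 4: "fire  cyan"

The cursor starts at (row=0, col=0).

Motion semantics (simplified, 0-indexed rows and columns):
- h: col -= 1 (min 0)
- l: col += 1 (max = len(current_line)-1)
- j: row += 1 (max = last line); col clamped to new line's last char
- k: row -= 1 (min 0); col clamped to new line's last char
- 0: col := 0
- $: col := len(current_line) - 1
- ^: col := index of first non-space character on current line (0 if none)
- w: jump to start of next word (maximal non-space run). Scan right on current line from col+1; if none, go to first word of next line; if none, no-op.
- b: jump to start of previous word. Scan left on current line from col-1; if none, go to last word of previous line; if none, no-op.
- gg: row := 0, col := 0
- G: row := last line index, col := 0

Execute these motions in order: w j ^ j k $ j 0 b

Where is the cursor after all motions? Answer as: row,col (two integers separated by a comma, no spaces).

Answer: 1,14

Derivation:
After 1 (w): row=0 col=6 char='s'
After 2 (j): row=1 col=6 char='e'
After 3 (^): row=1 col=0 char='t'
After 4 (j): row=2 col=0 char='f'
After 5 (k): row=1 col=0 char='t'
After 6 ($): row=1 col=16 char='e'
After 7 (j): row=2 col=16 char='i'
After 8 (0): row=2 col=0 char='f'
After 9 (b): row=1 col=14 char='o'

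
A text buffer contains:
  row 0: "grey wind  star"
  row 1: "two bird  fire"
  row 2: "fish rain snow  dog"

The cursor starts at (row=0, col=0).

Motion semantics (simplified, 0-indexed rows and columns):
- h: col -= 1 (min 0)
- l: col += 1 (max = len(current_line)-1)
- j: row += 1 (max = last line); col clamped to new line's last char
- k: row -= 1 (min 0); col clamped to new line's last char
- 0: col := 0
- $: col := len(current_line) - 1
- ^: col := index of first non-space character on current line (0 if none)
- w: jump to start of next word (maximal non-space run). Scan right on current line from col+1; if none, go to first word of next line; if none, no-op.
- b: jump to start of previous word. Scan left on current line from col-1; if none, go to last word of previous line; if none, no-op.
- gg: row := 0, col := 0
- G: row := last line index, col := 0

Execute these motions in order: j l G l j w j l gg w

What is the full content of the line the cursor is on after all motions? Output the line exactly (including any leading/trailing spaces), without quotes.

After 1 (j): row=1 col=0 char='t'
After 2 (l): row=1 col=1 char='w'
After 3 (G): row=2 col=0 char='f'
After 4 (l): row=2 col=1 char='i'
After 5 (j): row=2 col=1 char='i'
After 6 (w): row=2 col=5 char='r'
After 7 (j): row=2 col=5 char='r'
After 8 (l): row=2 col=6 char='a'
After 9 (gg): row=0 col=0 char='g'
After 10 (w): row=0 col=5 char='w'

Answer: grey wind  star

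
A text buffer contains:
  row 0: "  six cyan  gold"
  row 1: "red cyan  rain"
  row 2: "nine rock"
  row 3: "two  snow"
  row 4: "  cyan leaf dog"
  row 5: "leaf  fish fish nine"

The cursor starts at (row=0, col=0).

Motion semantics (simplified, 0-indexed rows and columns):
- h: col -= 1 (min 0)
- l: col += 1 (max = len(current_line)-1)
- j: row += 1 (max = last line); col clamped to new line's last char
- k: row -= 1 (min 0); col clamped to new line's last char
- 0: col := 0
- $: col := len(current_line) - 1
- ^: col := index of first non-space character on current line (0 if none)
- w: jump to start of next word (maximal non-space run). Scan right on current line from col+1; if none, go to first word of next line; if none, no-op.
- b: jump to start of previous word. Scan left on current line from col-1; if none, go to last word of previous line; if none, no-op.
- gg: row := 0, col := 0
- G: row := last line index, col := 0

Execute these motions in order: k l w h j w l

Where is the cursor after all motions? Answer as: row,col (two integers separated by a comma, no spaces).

Answer: 1,5

Derivation:
After 1 (k): row=0 col=0 char='_'
After 2 (l): row=0 col=1 char='_'
After 3 (w): row=0 col=2 char='s'
After 4 (h): row=0 col=1 char='_'
After 5 (j): row=1 col=1 char='e'
After 6 (w): row=1 col=4 char='c'
After 7 (l): row=1 col=5 char='y'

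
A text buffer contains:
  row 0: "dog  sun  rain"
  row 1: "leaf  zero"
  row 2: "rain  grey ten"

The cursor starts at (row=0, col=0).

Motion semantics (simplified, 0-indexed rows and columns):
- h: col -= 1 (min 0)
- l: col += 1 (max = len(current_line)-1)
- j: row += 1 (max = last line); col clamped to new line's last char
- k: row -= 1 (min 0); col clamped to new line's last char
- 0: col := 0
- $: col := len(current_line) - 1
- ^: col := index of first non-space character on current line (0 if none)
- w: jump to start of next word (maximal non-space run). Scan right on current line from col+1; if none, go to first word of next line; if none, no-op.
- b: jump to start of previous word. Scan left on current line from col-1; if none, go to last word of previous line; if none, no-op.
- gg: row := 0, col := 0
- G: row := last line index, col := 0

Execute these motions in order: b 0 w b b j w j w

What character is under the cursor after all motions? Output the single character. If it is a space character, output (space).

Answer: t

Derivation:
After 1 (b): row=0 col=0 char='d'
After 2 (0): row=0 col=0 char='d'
After 3 (w): row=0 col=5 char='s'
After 4 (b): row=0 col=0 char='d'
After 5 (b): row=0 col=0 char='d'
After 6 (j): row=1 col=0 char='l'
After 7 (w): row=1 col=6 char='z'
After 8 (j): row=2 col=6 char='g'
After 9 (w): row=2 col=11 char='t'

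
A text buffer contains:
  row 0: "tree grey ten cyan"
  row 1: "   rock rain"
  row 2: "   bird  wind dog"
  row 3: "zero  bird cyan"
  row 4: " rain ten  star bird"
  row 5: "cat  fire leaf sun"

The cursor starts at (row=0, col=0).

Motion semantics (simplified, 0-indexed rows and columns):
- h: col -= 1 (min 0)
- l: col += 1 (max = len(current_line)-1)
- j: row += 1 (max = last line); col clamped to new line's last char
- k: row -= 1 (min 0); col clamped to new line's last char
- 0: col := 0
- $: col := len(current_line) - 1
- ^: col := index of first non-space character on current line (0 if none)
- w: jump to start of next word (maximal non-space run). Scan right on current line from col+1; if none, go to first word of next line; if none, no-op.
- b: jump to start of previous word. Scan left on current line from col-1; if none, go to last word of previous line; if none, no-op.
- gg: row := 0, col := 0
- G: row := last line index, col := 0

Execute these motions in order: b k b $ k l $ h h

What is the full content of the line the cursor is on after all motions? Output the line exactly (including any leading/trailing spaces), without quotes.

After 1 (b): row=0 col=0 char='t'
After 2 (k): row=0 col=0 char='t'
After 3 (b): row=0 col=0 char='t'
After 4 ($): row=0 col=17 char='n'
After 5 (k): row=0 col=17 char='n'
After 6 (l): row=0 col=17 char='n'
After 7 ($): row=0 col=17 char='n'
After 8 (h): row=0 col=16 char='a'
After 9 (h): row=0 col=15 char='y'

Answer: tree grey ten cyan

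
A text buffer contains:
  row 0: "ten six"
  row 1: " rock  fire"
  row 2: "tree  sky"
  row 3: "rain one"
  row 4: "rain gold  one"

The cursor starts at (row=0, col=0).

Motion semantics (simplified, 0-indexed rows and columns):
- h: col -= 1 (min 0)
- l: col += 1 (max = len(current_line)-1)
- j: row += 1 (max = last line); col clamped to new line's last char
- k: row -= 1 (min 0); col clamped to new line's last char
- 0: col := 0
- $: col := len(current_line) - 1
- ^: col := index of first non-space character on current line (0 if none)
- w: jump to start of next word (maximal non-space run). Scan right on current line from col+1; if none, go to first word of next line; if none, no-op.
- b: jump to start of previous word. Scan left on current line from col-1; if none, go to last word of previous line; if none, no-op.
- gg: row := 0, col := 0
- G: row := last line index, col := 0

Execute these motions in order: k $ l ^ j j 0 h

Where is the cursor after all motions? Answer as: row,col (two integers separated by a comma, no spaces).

Answer: 2,0

Derivation:
After 1 (k): row=0 col=0 char='t'
After 2 ($): row=0 col=6 char='x'
After 3 (l): row=0 col=6 char='x'
After 4 (^): row=0 col=0 char='t'
After 5 (j): row=1 col=0 char='_'
After 6 (j): row=2 col=0 char='t'
After 7 (0): row=2 col=0 char='t'
After 8 (h): row=2 col=0 char='t'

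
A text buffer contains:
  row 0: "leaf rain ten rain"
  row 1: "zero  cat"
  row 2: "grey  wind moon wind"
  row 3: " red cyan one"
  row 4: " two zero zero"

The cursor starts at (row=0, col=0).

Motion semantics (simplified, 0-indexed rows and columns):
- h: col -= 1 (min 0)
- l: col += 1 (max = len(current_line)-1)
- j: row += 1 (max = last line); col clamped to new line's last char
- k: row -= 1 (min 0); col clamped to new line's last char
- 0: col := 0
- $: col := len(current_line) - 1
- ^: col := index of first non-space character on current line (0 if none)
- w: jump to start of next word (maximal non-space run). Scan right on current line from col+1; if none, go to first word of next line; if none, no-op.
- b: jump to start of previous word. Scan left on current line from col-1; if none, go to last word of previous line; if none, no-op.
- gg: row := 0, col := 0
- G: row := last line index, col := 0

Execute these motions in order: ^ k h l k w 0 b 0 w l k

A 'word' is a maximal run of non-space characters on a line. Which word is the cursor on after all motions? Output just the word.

After 1 (^): row=0 col=0 char='l'
After 2 (k): row=0 col=0 char='l'
After 3 (h): row=0 col=0 char='l'
After 4 (l): row=0 col=1 char='e'
After 5 (k): row=0 col=1 char='e'
After 6 (w): row=0 col=5 char='r'
After 7 (0): row=0 col=0 char='l'
After 8 (b): row=0 col=0 char='l'
After 9 (0): row=0 col=0 char='l'
After 10 (w): row=0 col=5 char='r'
After 11 (l): row=0 col=6 char='a'
After 12 (k): row=0 col=6 char='a'

Answer: rain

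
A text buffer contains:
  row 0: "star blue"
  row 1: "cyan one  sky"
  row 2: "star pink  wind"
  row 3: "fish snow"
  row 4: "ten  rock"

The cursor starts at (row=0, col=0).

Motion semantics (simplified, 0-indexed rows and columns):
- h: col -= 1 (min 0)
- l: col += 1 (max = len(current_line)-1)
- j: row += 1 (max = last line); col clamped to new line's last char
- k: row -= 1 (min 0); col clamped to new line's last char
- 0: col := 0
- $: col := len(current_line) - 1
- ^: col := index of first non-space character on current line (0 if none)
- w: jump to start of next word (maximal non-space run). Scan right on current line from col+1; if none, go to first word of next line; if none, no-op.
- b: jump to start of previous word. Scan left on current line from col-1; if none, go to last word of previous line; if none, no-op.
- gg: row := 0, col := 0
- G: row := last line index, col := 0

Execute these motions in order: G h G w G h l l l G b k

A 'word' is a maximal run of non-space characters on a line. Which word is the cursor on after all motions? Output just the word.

Answer: pink

Derivation:
After 1 (G): row=4 col=0 char='t'
After 2 (h): row=4 col=0 char='t'
After 3 (G): row=4 col=0 char='t'
After 4 (w): row=4 col=5 char='r'
After 5 (G): row=4 col=0 char='t'
After 6 (h): row=4 col=0 char='t'
After 7 (l): row=4 col=1 char='e'
After 8 (l): row=4 col=2 char='n'
After 9 (l): row=4 col=3 char='_'
After 10 (G): row=4 col=0 char='t'
After 11 (b): row=3 col=5 char='s'
After 12 (k): row=2 col=5 char='p'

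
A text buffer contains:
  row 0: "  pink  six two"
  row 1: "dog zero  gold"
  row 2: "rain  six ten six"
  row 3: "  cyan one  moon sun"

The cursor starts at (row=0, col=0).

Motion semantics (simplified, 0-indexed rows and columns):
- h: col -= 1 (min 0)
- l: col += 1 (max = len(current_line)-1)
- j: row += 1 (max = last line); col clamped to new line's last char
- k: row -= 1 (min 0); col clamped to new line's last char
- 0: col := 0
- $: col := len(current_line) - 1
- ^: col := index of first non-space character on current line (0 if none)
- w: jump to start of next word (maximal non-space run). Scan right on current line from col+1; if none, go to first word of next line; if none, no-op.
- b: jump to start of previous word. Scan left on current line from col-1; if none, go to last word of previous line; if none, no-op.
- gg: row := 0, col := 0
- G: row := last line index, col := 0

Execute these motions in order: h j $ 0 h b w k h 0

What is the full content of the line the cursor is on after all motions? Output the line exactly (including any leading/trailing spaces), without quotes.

Answer:   pink  six two

Derivation:
After 1 (h): row=0 col=0 char='_'
After 2 (j): row=1 col=0 char='d'
After 3 ($): row=1 col=13 char='d'
After 4 (0): row=1 col=0 char='d'
After 5 (h): row=1 col=0 char='d'
After 6 (b): row=0 col=12 char='t'
After 7 (w): row=1 col=0 char='d'
After 8 (k): row=0 col=0 char='_'
After 9 (h): row=0 col=0 char='_'
After 10 (0): row=0 col=0 char='_'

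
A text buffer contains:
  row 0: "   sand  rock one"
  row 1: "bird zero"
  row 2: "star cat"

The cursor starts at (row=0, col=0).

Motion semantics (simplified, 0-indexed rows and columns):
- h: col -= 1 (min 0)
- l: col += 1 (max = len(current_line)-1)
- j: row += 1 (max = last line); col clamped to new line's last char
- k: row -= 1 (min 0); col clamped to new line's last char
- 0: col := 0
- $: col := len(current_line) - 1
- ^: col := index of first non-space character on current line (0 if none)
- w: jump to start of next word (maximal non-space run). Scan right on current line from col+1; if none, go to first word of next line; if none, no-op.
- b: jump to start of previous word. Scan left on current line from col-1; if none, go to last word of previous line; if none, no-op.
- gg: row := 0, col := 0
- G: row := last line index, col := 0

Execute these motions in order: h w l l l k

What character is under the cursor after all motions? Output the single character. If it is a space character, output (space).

After 1 (h): row=0 col=0 char='_'
After 2 (w): row=0 col=3 char='s'
After 3 (l): row=0 col=4 char='a'
After 4 (l): row=0 col=5 char='n'
After 5 (l): row=0 col=6 char='d'
After 6 (k): row=0 col=6 char='d'

Answer: d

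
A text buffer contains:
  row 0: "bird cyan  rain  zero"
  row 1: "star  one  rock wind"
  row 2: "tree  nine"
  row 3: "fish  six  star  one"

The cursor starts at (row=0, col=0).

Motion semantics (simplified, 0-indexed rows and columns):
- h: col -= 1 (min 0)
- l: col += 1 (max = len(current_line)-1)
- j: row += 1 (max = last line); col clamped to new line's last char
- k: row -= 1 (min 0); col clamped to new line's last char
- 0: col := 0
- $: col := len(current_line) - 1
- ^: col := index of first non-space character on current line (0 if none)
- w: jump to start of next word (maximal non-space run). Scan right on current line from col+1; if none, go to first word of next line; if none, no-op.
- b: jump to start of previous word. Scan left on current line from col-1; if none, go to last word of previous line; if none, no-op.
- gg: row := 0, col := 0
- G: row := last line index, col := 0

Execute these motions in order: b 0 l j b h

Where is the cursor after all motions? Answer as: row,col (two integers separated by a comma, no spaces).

Answer: 1,0

Derivation:
After 1 (b): row=0 col=0 char='b'
After 2 (0): row=0 col=0 char='b'
After 3 (l): row=0 col=1 char='i'
After 4 (j): row=1 col=1 char='t'
After 5 (b): row=1 col=0 char='s'
After 6 (h): row=1 col=0 char='s'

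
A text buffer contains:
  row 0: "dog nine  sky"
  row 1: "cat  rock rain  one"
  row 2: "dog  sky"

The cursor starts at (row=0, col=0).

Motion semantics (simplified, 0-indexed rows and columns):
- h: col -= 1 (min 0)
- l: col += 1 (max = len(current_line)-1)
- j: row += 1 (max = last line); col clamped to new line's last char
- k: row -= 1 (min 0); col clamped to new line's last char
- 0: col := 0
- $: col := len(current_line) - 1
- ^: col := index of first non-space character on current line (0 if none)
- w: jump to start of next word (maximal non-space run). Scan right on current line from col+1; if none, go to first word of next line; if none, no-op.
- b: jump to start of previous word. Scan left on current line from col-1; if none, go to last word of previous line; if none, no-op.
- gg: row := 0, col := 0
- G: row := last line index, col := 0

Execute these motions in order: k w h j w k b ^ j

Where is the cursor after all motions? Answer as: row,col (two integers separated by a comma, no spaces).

Answer: 1,0

Derivation:
After 1 (k): row=0 col=0 char='d'
After 2 (w): row=0 col=4 char='n'
After 3 (h): row=0 col=3 char='_'
After 4 (j): row=1 col=3 char='_'
After 5 (w): row=1 col=5 char='r'
After 6 (k): row=0 col=5 char='i'
After 7 (b): row=0 col=4 char='n'
After 8 (^): row=0 col=0 char='d'
After 9 (j): row=1 col=0 char='c'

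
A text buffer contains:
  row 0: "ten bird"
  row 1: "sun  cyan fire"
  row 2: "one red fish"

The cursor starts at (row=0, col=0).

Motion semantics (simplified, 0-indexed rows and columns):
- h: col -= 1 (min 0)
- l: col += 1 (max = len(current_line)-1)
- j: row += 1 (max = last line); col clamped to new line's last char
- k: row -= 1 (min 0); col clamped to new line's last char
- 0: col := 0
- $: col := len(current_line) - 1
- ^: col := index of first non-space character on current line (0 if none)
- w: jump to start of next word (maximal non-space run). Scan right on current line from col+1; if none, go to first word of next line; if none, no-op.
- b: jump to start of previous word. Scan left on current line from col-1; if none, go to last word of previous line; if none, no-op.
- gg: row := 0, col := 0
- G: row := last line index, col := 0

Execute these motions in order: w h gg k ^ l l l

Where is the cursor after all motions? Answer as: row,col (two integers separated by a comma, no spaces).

After 1 (w): row=0 col=4 char='b'
After 2 (h): row=0 col=3 char='_'
After 3 (gg): row=0 col=0 char='t'
After 4 (k): row=0 col=0 char='t'
After 5 (^): row=0 col=0 char='t'
After 6 (l): row=0 col=1 char='e'
After 7 (l): row=0 col=2 char='n'
After 8 (l): row=0 col=3 char='_'

Answer: 0,3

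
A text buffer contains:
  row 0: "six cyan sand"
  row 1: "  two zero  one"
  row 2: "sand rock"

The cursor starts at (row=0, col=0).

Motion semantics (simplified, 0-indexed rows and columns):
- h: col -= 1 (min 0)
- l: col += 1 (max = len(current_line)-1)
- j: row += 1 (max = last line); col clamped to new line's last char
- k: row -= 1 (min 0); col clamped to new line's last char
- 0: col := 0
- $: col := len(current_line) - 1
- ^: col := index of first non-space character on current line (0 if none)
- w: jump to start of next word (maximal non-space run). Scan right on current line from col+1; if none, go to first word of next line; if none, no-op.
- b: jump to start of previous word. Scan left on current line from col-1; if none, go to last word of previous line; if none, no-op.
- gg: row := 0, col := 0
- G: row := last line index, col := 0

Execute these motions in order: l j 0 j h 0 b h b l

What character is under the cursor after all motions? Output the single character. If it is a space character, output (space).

After 1 (l): row=0 col=1 char='i'
After 2 (j): row=1 col=1 char='_'
After 3 (0): row=1 col=0 char='_'
After 4 (j): row=2 col=0 char='s'
After 5 (h): row=2 col=0 char='s'
After 6 (0): row=2 col=0 char='s'
After 7 (b): row=1 col=12 char='o'
After 8 (h): row=1 col=11 char='_'
After 9 (b): row=1 col=6 char='z'
After 10 (l): row=1 col=7 char='e'

Answer: e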